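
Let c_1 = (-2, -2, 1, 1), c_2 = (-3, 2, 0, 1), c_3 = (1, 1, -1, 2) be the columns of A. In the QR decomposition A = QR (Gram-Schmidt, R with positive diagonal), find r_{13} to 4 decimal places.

c_1 = (-2, -2, 1, 1); ‖c_1‖ = 3.1623, so q_1 = (-0.6325, -0.6325, 0.3162, 0.3162).
r_{13} = q_1·c_3 = -0.9487.

r_{13} = -0.9487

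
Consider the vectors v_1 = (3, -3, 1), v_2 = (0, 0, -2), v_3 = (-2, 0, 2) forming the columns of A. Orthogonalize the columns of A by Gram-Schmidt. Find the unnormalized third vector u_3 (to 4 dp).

v_1 = (3, -3, 1); ‖v_1‖ = 4.3589, so e_1 = (0.6882, -0.6882, 0.2294).
e_1·v_2 = 0.6882·0 + (-0.6882)·0 + 0.2294·(-2) = -0.4588.
u_2 = v_2 + 0.4588·e_1 = (0.3158, -0.3158, -1.8947).
‖u_2‖ = 1.9467, so e_2 = (0.1622, -0.1622, -0.9733).
e_1·v_3 = 0.6882·(-2) + (-0.6882)·0 + 0.2294·2 = -0.9177; e_2·v_3 = 0.1622·(-2) + (-0.1622)·0 + (-0.9733)·2 = -2.2711.
u_3 = v_3 + 0.9177·e_1 + 2.2711·e_2 = (-1.0000, -1.0000, 0.0000).

u_3 = (-1.0000, -1.0000, 0.0000)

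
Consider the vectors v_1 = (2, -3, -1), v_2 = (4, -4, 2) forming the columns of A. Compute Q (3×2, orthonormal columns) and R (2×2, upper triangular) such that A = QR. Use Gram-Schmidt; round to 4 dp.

Q = [[0.5345, 0.3984], [-0.8018, -0.0398], [-0.2673, 0.9163]], R = [[3.7417, 4.8107], [0.0000, 3.5857]]

v_1 = (2, -3, -1); ‖v_1‖ = 3.7417, so q_1 = (0.5345, -0.8018, -0.2673).
q_1·v_2 = 0.5345·4 + (-0.8018)·(-4) + (-0.2673)·2 = 4.8107.
u_2 = v_2 − 4.8107·q_1 = (1.4286, -0.1429, 3.2857).
‖u_2‖ = 3.5857, so q_2 = (0.3984, -0.0398, 0.9163).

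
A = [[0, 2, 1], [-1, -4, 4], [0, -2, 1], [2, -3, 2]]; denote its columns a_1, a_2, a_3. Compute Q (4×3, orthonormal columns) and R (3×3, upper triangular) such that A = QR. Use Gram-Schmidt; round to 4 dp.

a_1 = (0, -1, 0, 2); ‖a_1‖ = 2.2361, so q_1 = (0.0000, -0.4472, 0.0000, 0.8944).
q_1·a_2 = 0.0000·2 + (-0.4472)·(-4) + 0.0000·(-2) + 0.8944·(-3) = -0.8944.
u_2 = a_2 + 0.8944·q_1 = (2.0000, -4.4000, -2.0000, -2.2000).
‖u_2‖ = 5.6745, so q_2 = (0.3525, -0.7754, -0.3525, -0.3877).
q_1·a_3 = 0.0000·1 + (-0.4472)·4 + 0.0000·1 + 0.8944·2 = 0.0000; q_2·a_3 = 0.3525·1 + (-0.7754)·4 + (-0.3525)·1 + (-0.3877)·2 = -3.8770.
u_3 = a_3 + 0.0000·q_1 + 3.8770·q_2 = (2.3665, 0.9938, -0.3665, 0.4969).
‖u_3‖ = 2.6399, so q_3 = (0.8964, 0.3765, -0.1388, 0.1882).

Q = [[0.0000, 0.3525, 0.8964], [-0.4472, -0.7754, 0.3765], [0.0000, -0.3525, -0.1388], [0.8944, -0.3877, 0.1882]], R = [[2.2361, -0.8944, 0.0000], [0.0000, 5.6745, -3.8770], [0.0000, 0.0000, 2.6399]]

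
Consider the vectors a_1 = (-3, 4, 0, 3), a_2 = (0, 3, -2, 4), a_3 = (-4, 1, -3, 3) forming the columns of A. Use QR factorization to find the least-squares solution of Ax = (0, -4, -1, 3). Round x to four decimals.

x = (-0.9977, 0.3768, 0.7151)

a_1 = (-3, 4, 0, 3); ‖a_1‖ = 5.8310, so q_1 = (-0.5145, 0.6860, 0.0000, 0.5145).
q_1·a_2 = (-0.5145)·0 + 0.6860·3 + 0.0000·(-2) + 0.5145·4 = 4.1160.
u_2 = a_2 − 4.1160·q_1 = (2.1176, 0.1765, -2.0000, 1.8824).
‖u_2‖ = 3.4726, so q_2 = (0.6098, 0.0508, -0.5759, 0.5421).
q_1·a_3 = (-0.5145)·(-4) + 0.6860·1 + 0.0000·(-3) + 0.5145·3 = 4.2875; q_2·a_3 = 0.6098·(-4) + 0.0508·1 + (-0.5759)·(-3) + 0.5421·3 = 0.9655.
u_3 = a_3 − 4.2875·q_1 − 0.9655·q_2 = (-2.3829, -1.9902, -2.4439, 0.2707).
‖u_3‖ = 3.9605, so q_3 = (-0.6017, -0.5025, -0.6171, 0.0684).
Qᵀb = (-1.2005, 1.9989, 2.8323).
Back-substitute: x_3 = 2.8323/3.9605 = 0.7151.
x_2 = (1.9989 − 0.9655·0.7151)/3.4726 = 0.3768.
x_1 = (-1.2005 − 4.1160·0.3768 − 4.2875·0.7151)/5.8310 = -0.9977.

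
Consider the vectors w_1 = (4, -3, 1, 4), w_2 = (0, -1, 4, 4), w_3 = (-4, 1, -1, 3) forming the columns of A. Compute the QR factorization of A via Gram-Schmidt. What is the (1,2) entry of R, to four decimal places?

r_{12} = 3.5490

q_1 = w_1/‖w_1‖ = (4, -3, 1, 4)/6.4807 = (0.6172, -0.4629, 0.1543, 0.6172).
r_{12} = q_1·w_2 = 3.5490.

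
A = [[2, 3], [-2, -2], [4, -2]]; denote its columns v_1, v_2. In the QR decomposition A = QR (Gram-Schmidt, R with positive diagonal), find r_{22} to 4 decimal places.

v_1 = (2, -2, 4); ‖v_1‖ = 4.8990, so q_1 = (0.4082, -0.4082, 0.8165).
q_1·v_2 = 0.4082·3 + (-0.4082)·(-2) + 0.8165·(-2) = 0.4082.
u_2 = v_2 − 0.4082·q_1 = (2.8333, -1.8333, -2.3333).
r_{22} = ‖u_2‖ = 4.1028.

r_{22} = 4.1028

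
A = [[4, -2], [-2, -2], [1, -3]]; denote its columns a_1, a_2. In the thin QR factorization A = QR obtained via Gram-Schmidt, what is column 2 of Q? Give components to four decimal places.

e_2 = (-0.1741, -0.6963, -0.6963)

a_1 = (4, -2, 1); ‖a_1‖ = 4.5826, so e_1 = (0.8729, -0.4364, 0.2182).
e_1·a_2 = 0.8729·(-2) + (-0.4364)·(-2) + 0.2182·(-3) = -1.5275.
u_2 = a_2 + 1.5275·e_1 = (-0.6667, -2.6667, -2.6667).
‖u_2‖ = 3.8297, so e_2 = (-0.1741, -0.6963, -0.6963).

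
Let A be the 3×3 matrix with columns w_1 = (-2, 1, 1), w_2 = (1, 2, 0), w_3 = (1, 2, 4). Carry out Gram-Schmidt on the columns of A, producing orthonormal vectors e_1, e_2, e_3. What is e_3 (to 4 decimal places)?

w_1 = (-2, 1, 1); ‖w_1‖ = 2.4495, so e_1 = (-0.8165, 0.4082, 0.4082).
e_1·w_2 = (-0.8165)·1 + 0.4082·2 + 0.4082·0 = 0.0000.
u_2 = w_2 + 0.0000·e_1 = (1.0000, 2.0000, 0.0000).
‖u_2‖ = 2.2361, so e_2 = (0.4472, 0.8944, 0.0000).
e_1·w_3 = (-0.8165)·1 + 0.4082·2 + 0.4082·4 = 1.6330; e_2·w_3 = 0.4472·1 + 0.8944·2 + 0.0000·4 = 2.2361.
u_3 = w_3 − 1.6330·e_1 − 2.2361·e_2 = (1.3333, -0.6667, 3.3333).
‖u_3‖ = 3.6515, so e_3 = (0.3651, -0.1826, 0.9129).

e_3 = (0.3651, -0.1826, 0.9129)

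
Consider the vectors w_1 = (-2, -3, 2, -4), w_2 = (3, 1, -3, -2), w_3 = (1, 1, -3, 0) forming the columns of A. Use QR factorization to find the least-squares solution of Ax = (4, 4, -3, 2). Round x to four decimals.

x = (-1.0248, 0.9242, -0.5716)

q_1 = w_1/‖w_1‖ = (-2, -3, 2, -4)/5.7446 = (-0.3482, -0.5222, 0.3482, -0.6963).
r_{12} = q_1·w_2 = -1.2185.
u_2 = w_2 + 1.2185·q_1 = (2.5758, 0.3636, -2.5758, -2.8485).
‖u_2‖ = 4.6384, so q_2 = (0.5553, 0.0784, -0.5553, -0.6141).
r_{13} = q_1·w_3 = -1.9149; r_{23} = q_2·w_3 = 2.2996.
u_3 = w_3 + 1.9149·q_1 − 2.2996·q_2 = (-0.9437, -0.1803, -1.0563, 0.0789).
‖u_3‖ = 1.4301, so q_3 = (-0.6599, -0.1261, -0.7387, 0.0552).
Qᵀb = (-5.9186, 2.9725, -0.8175).
Back-substitute: x_3 = -0.8175/1.4301 = -0.5716.
x_2 = (2.9725 − 2.2996·(-0.5716))/4.6384 = 0.9242.
x_1 = (-5.9186 + 1.2185·0.9242 + 1.9149·(-0.5716))/5.7446 = -1.0248.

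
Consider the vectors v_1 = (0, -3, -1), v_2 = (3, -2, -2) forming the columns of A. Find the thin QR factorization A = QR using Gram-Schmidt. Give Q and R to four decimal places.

e_1 = v_1/‖v_1‖ = (0, -3, -1)/3.1623 = (0.0000, -0.9487, -0.3162).
r_{12} = e_1·v_2 = 2.5298.
u_2 = v_2 − 2.5298·e_1 = (3.0000, 0.4000, -1.2000).
‖u_2‖ = 3.2558, so e_2 = (0.9214, 0.1229, -0.3686).

Q = [[0.0000, 0.9214], [-0.9487, 0.1229], [-0.3162, -0.3686]], R = [[3.1623, 2.5298], [0.0000, 3.2558]]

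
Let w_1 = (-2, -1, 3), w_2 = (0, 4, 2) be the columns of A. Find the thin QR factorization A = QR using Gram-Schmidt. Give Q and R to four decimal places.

Q = [[-0.5345, 0.0643], [-0.2673, 0.9331], [0.8018, 0.3539]], R = [[3.7417, 0.5345], [0.0000, 4.4401]]

w_1 = (-2, -1, 3); ‖w_1‖ = 3.7417, so q_1 = (-0.5345, -0.2673, 0.8018).
q_1·w_2 = (-0.5345)·0 + (-0.2673)·4 + 0.8018·2 = 0.5345.
u_2 = w_2 − 0.5345·q_1 = (0.2857, 4.1429, 1.5714).
‖u_2‖ = 4.4401, so q_2 = (0.0643, 0.9331, 0.3539).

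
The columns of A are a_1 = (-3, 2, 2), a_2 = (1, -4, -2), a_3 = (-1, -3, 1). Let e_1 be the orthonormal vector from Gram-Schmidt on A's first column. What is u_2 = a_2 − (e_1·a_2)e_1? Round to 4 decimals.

e_1 = a_1/‖a_1‖ = (-3, 2, 2)/4.1231 = (-0.7276, 0.4851, 0.4851).
r_{12} = e_1·a_2 = -3.6380.
u_2 = a_2 + 3.6380·e_1 = (-1.6471, -2.2353, -0.2353).

u_2 = (-1.6471, -2.2353, -0.2353)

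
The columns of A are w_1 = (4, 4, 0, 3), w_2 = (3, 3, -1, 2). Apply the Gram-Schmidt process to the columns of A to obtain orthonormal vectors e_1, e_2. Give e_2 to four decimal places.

e_1 = w_1/‖w_1‖ = (4, 4, 0, 3)/6.4031 = (0.6247, 0.6247, 0.0000, 0.4685).
r_{12} = e_1·w_2 = 4.6852.
u_2 = w_2 − 4.6852·e_1 = (0.0732, 0.0732, -1.0000, -0.1951).
‖u_2‖ = 1.0241, so e_2 = (0.0714, 0.0714, -0.9765, -0.1905).

e_2 = (0.0714, 0.0714, -0.9765, -0.1905)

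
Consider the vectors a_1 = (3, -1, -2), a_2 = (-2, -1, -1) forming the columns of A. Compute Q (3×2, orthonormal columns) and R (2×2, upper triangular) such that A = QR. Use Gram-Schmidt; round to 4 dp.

Q = [[0.8018, -0.5864], [-0.2673, -0.5246], [-0.5345, -0.6172]], R = [[3.7417, -0.8018], [0.0000, 2.3146]]

a_1 = (3, -1, -2); ‖a_1‖ = 3.7417, so q_1 = (0.8018, -0.2673, -0.5345).
q_1·a_2 = 0.8018·(-2) + (-0.2673)·(-1) + (-0.5345)·(-1) = -0.8018.
u_2 = a_2 + 0.8018·q_1 = (-1.3571, -1.2143, -1.4286).
‖u_2‖ = 2.3146, so q_2 = (-0.5864, -0.5246, -0.6172).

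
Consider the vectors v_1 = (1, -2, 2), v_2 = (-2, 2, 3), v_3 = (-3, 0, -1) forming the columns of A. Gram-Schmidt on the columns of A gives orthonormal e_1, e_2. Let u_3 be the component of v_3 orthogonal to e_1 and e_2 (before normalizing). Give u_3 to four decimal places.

u_3 = (-2.0915, -1.4641, -0.4183)

e_1 = v_1/‖v_1‖ = (1, -2, 2)/3.0000 = (0.3333, -0.6667, 0.6667).
r_{12} = e_1·v_2 = 0.0000.
u_2 = v_2 + 0.0000·e_1 = (-2.0000, 2.0000, 3.0000).
‖u_2‖ = 4.1231, so e_2 = (-0.4851, 0.4851, 0.7276).
r_{13} = e_1·v_3 = -1.6667; r_{23} = e_2·v_3 = 0.7276.
u_3 = v_3 + 1.6667·e_1 − 0.7276·e_2 = (-2.0915, -1.4641, -0.4183).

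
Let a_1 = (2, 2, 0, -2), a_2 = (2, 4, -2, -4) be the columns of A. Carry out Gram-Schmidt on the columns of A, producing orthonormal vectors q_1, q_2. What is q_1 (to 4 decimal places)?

q_1 = a_1/‖a_1‖ = (2, 2, 0, -2)/3.4641 = (0.5774, 0.5774, 0.0000, -0.5774).

q_1 = (0.5774, 0.5774, 0.0000, -0.5774)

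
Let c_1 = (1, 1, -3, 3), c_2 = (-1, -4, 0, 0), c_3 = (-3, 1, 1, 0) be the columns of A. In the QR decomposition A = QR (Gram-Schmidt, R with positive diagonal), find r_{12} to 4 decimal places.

c_1 = (1, 1, -3, 3); ‖c_1‖ = 4.4721, so q_1 = (0.2236, 0.2236, -0.6708, 0.6708).
r_{12} = q_1·c_2 = -1.1180.

r_{12} = -1.1180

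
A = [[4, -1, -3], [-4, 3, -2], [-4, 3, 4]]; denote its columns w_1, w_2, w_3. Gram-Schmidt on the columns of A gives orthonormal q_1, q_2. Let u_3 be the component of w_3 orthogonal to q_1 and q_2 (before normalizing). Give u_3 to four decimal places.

u_3 = (0.0000, -3.0000, 3.0000)

w_1 = (4, -4, -4); ‖w_1‖ = 6.9282, so q_1 = (0.5774, -0.5774, -0.5774).
q_1·w_2 = 0.5774·(-1) + (-0.5774)·3 + (-0.5774)·3 = -4.0415.
u_2 = w_2 + 4.0415·q_1 = (1.3333, 0.6667, 0.6667).
‖u_2‖ = 1.6330, so q_2 = (0.8165, 0.4082, 0.4082).
q_1·w_3 = 0.5774·(-3) + (-0.5774)·(-2) + (-0.5774)·4 = -2.8868; q_2·w_3 = 0.8165·(-3) + 0.4082·(-2) + 0.4082·4 = -1.6330.
u_3 = w_3 + 2.8868·q_1 + 1.6330·q_2 = (0.0000, -3.0000, 3.0000).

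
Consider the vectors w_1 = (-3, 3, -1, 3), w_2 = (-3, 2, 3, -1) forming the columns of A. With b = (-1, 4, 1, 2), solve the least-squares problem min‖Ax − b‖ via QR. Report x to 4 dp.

x = (0.6252, 0.2771)

q_1 = w_1/‖w_1‖ = (-3, 3, -1, 3)/5.2915 = (-0.5669, 0.5669, -0.1890, 0.5669).
r_{12} = q_1·w_2 = 1.7008.
u_2 = w_2 − 1.7008·q_1 = (-2.0357, 1.0357, 3.3214, -1.9643).
‖u_2‖ = 4.4841, so q_2 = (-0.4540, 0.2310, 0.7407, -0.4381).
Qᵀb = (3.7796, 1.2425).
Back-substitute: x_2 = 1.2425/4.4841 = 0.2771.
x_1 = (3.7796 − 1.7008·0.2771)/5.2915 = 0.6252.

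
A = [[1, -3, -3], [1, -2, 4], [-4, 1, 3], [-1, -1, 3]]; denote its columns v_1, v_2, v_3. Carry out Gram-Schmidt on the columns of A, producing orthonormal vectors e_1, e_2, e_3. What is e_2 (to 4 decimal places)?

e_2 = (-0.7562, -0.4630, -0.2006, -0.4167)

v_1 = (1, 1, -4, -1); ‖v_1‖ = 4.3589, so e_1 = (0.2294, 0.2294, -0.9177, -0.2294).
e_1·v_2 = 0.2294·(-3) + 0.2294·(-2) + (-0.9177)·1 + (-0.2294)·(-1) = -1.8353.
u_2 = v_2 + 1.8353·e_1 = (-2.5789, -1.5789, -0.6842, -1.4211).
‖u_2‖ = 3.4105, so e_2 = (-0.7562, -0.4630, -0.2006, -0.4167).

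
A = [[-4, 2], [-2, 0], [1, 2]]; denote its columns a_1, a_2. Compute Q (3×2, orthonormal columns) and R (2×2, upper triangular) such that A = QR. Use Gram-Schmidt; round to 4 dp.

a_1 = (-4, -2, 1); ‖a_1‖ = 4.5826, so e_1 = (-0.8729, -0.4364, 0.2182).
e_1·a_2 = (-0.8729)·2 + (-0.4364)·0 + 0.2182·2 = -1.3093.
u_2 = a_2 + 1.3093·e_1 = (0.8571, -0.5714, 2.2857).
‖u_2‖ = 2.5071, so e_2 = (0.3419, -0.2279, 0.9117).

Q = [[-0.8729, 0.3419], [-0.4364, -0.2279], [0.2182, 0.9117]], R = [[4.5826, -1.3093], [0.0000, 2.5071]]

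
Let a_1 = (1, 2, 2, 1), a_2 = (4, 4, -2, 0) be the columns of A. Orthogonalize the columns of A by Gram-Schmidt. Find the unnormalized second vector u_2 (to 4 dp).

e_1 = a_1/‖a_1‖ = (1, 2, 2, 1)/3.1623 = (0.3162, 0.6325, 0.6325, 0.3162).
r_{12} = e_1·a_2 = 2.5298.
u_2 = a_2 − 2.5298·e_1 = (3.2000, 2.4000, -3.6000, -0.8000).

u_2 = (3.2000, 2.4000, -3.6000, -0.8000)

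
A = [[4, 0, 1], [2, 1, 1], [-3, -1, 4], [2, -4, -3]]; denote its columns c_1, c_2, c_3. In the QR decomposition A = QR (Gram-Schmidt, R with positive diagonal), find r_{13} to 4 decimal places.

e_1 = c_1/‖c_1‖ = (4, 2, -3, 2)/5.7446 = (0.6963, 0.3482, -0.5222, 0.3482).
r_{13} = e_1·c_3 = -2.0889.

r_{13} = -2.0889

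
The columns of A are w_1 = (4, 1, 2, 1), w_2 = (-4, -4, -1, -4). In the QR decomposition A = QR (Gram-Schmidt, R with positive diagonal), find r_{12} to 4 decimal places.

w_1 = (4, 1, 2, 1); ‖w_1‖ = 4.6904, so q_1 = (0.8528, 0.2132, 0.4264, 0.2132).
r_{12} = q_1·w_2 = -5.5432.

r_{12} = -5.5432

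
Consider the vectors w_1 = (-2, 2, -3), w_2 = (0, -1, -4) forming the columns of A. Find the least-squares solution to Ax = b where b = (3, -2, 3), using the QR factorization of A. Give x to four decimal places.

x = (-1.1799, 0.1058)

w_1 = (-2, 2, -3); ‖w_1‖ = 4.1231, so q_1 = (-0.4851, 0.4851, -0.7276).
q_1·w_2 = (-0.4851)·0 + 0.4851·(-1) + (-0.7276)·(-4) = 2.4254.
u_2 = w_2 − 2.4254·q_1 = (1.1765, -2.1765, -2.2353).
‖u_2‖ = 3.3343, so q_2 = (0.3528, -0.6527, -0.6704).
Qᵀb = (-4.6082, 0.3528).
Back-substitute: x_2 = 0.3528/3.3343 = 0.1058.
x_1 = (-4.6082 − 2.4254·0.1058)/4.1231 = -1.1799.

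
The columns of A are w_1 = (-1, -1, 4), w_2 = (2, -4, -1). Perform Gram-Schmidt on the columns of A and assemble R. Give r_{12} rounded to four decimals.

w_1 = (-1, -1, 4); ‖w_1‖ = 4.2426, so q_1 = (-0.2357, -0.2357, 0.9428).
r_{12} = q_1·w_2 = -0.4714.

r_{12} = -0.4714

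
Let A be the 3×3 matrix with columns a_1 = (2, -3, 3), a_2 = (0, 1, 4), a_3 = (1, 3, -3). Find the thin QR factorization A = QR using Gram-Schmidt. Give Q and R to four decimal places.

Q = [[0.4264, -0.2242, 0.8763], [-0.6396, 0.6103, 0.4674], [0.6396, 0.7598, -0.1168]], R = [[4.6904, 1.9188, -3.4112], [0.0000, 3.6494, -0.6726], [0.0000, 0.0000, 2.6289]]

a_1 = (2, -3, 3); ‖a_1‖ = 4.6904, so e_1 = (0.4264, -0.6396, 0.6396).
e_1·a_2 = 0.4264·0 + (-0.6396)·1 + 0.6396·4 = 1.9188.
u_2 = a_2 − 1.9188·e_1 = (-0.8182, 2.2273, 2.7727).
‖u_2‖ = 3.6494, so e_2 = (-0.2242, 0.6103, 0.7598).
e_1·a_3 = 0.4264·1 + (-0.6396)·3 + 0.6396·(-3) = -3.4112; e_2·a_3 = (-0.2242)·1 + 0.6103·3 + 0.7598·(-3) = -0.6726.
u_3 = a_3 + 3.4112·e_1 + 0.6726·e_2 = (2.3038, 1.2287, -0.3072).
‖u_3‖ = 2.6289, so e_3 = (0.8763, 0.4674, -0.1168).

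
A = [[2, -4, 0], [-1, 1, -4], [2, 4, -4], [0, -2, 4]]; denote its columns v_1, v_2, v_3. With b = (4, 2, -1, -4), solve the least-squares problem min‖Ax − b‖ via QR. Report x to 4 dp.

v_1 = (2, -1, 2, 0); ‖v_1‖ = 3.0000, so q_1 = (0.6667, -0.3333, 0.6667, 0.0000).
q_1·v_2 = 0.6667·(-4) + (-0.3333)·1 + 0.6667·4 + 0.0000·(-2) = -0.3333.
u_2 = v_2 + 0.3333·q_1 = (-3.7778, 0.8889, 4.2222, -2.0000).
‖u_2‖ = 6.0736, so q_2 = (-0.6220, 0.1464, 0.6952, -0.3293).
q_1·v_3 = 0.6667·0 + (-0.3333)·(-4) + 0.6667·(-4) + 0.0000·4 = -1.3333; q_2·v_3 = (-0.6220)·0 + 0.1464·(-4) + 0.6952·(-4) + (-0.3293)·4 = -4.6833.
u_3 = v_3 + 1.3333·q_1 + 4.6833·q_2 = (-2.0241, -3.7590, 0.1446, 2.4578).
‖u_3‖ = 4.9284, so q_3 = (-0.4107, -0.7627, 0.0293, 0.4987).
Qᵀb = (1.3333, -1.5733, -5.1924).
Back-substitute: x_3 = -5.1924/4.9284 = -1.0536.
x_2 = (-1.5733 + 4.6833·(-1.0536))/6.0736 = -1.0714.
x_1 = (1.3333 + 0.3333·(-1.0714) + 1.3333·(-1.0536))/3.0000 = -0.1429.

x = (-0.1429, -1.0714, -1.0536)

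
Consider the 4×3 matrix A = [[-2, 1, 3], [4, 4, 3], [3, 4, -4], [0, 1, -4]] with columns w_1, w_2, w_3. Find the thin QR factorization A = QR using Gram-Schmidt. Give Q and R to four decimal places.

w_1 = (-2, 4, 3, 0); ‖w_1‖ = 5.3852, so e_1 = (-0.3714, 0.7428, 0.5571, 0.0000).
e_1·w_2 = (-0.3714)·1 + 0.7428·4 + 0.5571·4 + 0.0000·1 = 4.8281.
u_2 = w_2 − 4.8281·e_1 = (2.7931, 0.4138, 1.3103, 1.0000).
‖u_2‖ = 3.2695, so e_2 = (0.8543, 0.1266, 0.4008, 0.3059).
e_1·w_3 = (-0.3714)·3 + 0.7428·3 + 0.5571·(-4) + 0.0000·(-4) = -1.1142; e_2·w_3 = 0.8543·3 + 0.1266·3 + 0.4008·(-4) + 0.3059·(-4) = 0.1160.
u_3 = w_3 + 1.1142·e_1 − 0.1160·e_2 = (2.4871, 3.8129, -3.4258, -4.0355).
‖u_3‖ = 6.9818, so e_3 = (0.3562, 0.5461, -0.4907, -0.5780).

Q = [[-0.3714, 0.8543, 0.3562], [0.7428, 0.1266, 0.5461], [0.5571, 0.4008, -0.4907], [0.0000, 0.3059, -0.5780]], R = [[5.3852, 4.8281, -1.1142], [0.0000, 3.2695, 0.1160], [0.0000, 0.0000, 6.9818]]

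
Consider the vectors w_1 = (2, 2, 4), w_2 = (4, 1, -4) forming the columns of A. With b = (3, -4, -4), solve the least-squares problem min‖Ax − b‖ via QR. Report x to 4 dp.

w_1 = (2, 2, 4); ‖w_1‖ = 4.8990, so q_1 = (0.4082, 0.4082, 0.8165).
q_1·w_2 = 0.4082·4 + 0.4082·1 + 0.8165·(-4) = -1.2247.
u_2 = w_2 + 1.2247·q_1 = (4.5000, 1.5000, -3.0000).
‖u_2‖ = 5.6125, so q_2 = (0.8018, 0.2673, -0.5345).
Qᵀb = (-3.6742, 3.4744).
Back-substitute: x_2 = 3.4744/5.6125 = 0.6190.
x_1 = (-3.6742 + 1.2247·0.6190)/4.8990 = -0.5952.

x = (-0.5952, 0.6190)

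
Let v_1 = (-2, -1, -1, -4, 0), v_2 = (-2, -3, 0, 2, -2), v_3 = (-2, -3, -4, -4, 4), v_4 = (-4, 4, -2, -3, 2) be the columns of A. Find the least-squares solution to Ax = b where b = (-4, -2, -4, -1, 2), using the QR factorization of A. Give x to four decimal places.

q_1 = v_1/‖v_1‖ = (-2, -1, -1, -4, 0)/4.6904 = (-0.4264, -0.2132, -0.2132, -0.8528, 0.0000).
r_{12} = q_1·v_2 = -0.2132.
u_2 = v_2 + 0.2132·q_1 = (-2.0909, -3.0455, -0.0455, 1.8182, -2.0000).
‖u_2‖ = 4.5776, so q_2 = (-0.4568, -0.6653, -0.0099, 0.3972, -0.4369).
r_{13} = q_1·v_3 = 5.7564; r_{23} = q_2·v_3 = -0.3873.
u_3 = v_3 − 5.7564·q_1 + 0.3873·q_2 = (0.2777, -2.0304, -2.7766, 1.0629, 3.8308).
‖u_3‖ = 5.2644, so q_3 = (0.0527, -0.3857, -0.5274, 0.2019, 0.7277).
r_{14} = q_1·v_4 = 3.8376; r_{24} = q_2·v_4 = -2.8796; r_{34} = q_3·v_4 = 0.1508.
u_4 = v_4 − 3.8376·q_1 + 2.8796·q_2 − 0.1508·q_3 = (-3.6869, 2.9606, -1.1309, 1.3860, 0.6321).
‖u_4‖ = 5.0949, so q_4 = (-0.7237, 0.5811, -0.2220, 0.2720, 0.1241).
Qᵀb = (3.8376, 1.9264, 3.9236, 2.5964).
Back-substitute: x_4 = 2.5964/5.0949 = 0.5096.
x_3 = (3.9236 − 0.1508·0.5096)/5.2644 = 0.7307.
x_2 = (1.9264 + 0.3873·0.7307 + 2.8796·0.5096)/4.5776 = 0.8032.
x_1 = (3.8376 + 0.2132·0.8032 − 5.7564·0.7307 − 3.8376·0.5096)/4.6904 = -0.4590.

x = (-0.4590, 0.8032, 0.7307, 0.5096)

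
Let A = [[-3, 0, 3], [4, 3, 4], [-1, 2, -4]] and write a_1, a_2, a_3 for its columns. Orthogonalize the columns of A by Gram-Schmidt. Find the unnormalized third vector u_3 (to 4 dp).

a_1 = (-3, 4, -1); ‖a_1‖ = 5.0990, so q_1 = (-0.5883, 0.7845, -0.1961).
q_1·a_2 = (-0.5883)·0 + 0.7845·3 + (-0.1961)·2 = 1.9612.
u_2 = a_2 − 1.9612·q_1 = (1.1538, 1.4615, 2.3846).
‖u_2‖ = 3.0255, so q_2 = (0.3814, 0.4831, 0.7882).
q_1·a_3 = (-0.5883)·3 + 0.7845·4 + (-0.1961)·(-4) = 2.1573; q_2·a_3 = 0.3814·3 + 0.4831·4 + 0.7882·(-4) = -0.0763.
u_3 = a_3 − 2.1573·q_1 + 0.0763·q_2 = (4.2983, 2.3445, -3.5168).

u_3 = (4.2983, 2.3445, -3.5168)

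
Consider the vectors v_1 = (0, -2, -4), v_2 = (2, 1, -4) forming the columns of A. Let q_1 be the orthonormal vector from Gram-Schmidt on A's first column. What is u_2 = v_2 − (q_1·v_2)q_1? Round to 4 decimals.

u_2 = (2.0000, 2.4000, -1.2000)

v_1 = (0, -2, -4); ‖v_1‖ = 4.4721, so q_1 = (0.0000, -0.4472, -0.8944).
q_1·v_2 = 0.0000·2 + (-0.4472)·1 + (-0.8944)·(-4) = 3.1305.
u_2 = v_2 − 3.1305·q_1 = (2.0000, 2.4000, -1.2000).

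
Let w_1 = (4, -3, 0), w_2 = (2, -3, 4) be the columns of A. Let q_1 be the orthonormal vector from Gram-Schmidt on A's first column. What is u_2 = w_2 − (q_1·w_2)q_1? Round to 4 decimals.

u_2 = (-0.7200, -0.9600, 4.0000)

q_1 = w_1/‖w_1‖ = (4, -3, 0)/5.0000 = (0.8000, -0.6000, 0.0000).
r_{12} = q_1·w_2 = 3.4000.
u_2 = w_2 − 3.4000·q_1 = (-0.7200, -0.9600, 4.0000).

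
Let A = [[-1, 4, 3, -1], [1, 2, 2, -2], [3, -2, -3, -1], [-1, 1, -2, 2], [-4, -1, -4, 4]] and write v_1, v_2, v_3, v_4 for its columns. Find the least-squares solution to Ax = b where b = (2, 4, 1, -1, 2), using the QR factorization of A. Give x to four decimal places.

x = (-3.0095, 0.4913, -2.2583, -4.6722)

q_1 = v_1/‖v_1‖ = (-1, 1, 3, -1, -4)/5.2915 = (-0.1890, 0.1890, 0.5669, -0.1890, -0.7559).
r_{12} = q_1·v_2 = -0.9449.
u_2 = v_2 + 0.9449·q_1 = (3.8214, 2.1786, -1.4643, 0.8214, -1.7143).
‖u_2‖ = 5.0107, so q_2 = (0.7627, 0.4348, -0.2922, 0.1639, -0.3421).
r_{13} = q_1·v_3 = 1.5119; r_{23} = q_2·v_3 = 5.0749.
u_3 = v_3 − 1.5119·q_1 − 5.0749·q_2 = (-0.5846, -0.4922, -2.3741, -2.5462, -1.1209).
‖u_3‖ = 3.7363, so q_3 = (-0.1565, -0.1317, -0.6354, -0.6815, -0.3000).
r_{14} = q_1·v_4 = -4.1576; r_{24} = q_2·v_4 = -2.3806; r_{34} = q_3·v_4 = -1.5076.
u_4 = v_4 + 4.1576·q_1 + 2.3806·q_2 + 1.5076·q_3 = (-0.2060, -0.3778, -0.2965, 0.5771, -0.4096).
‖u_4‖ = 0.8798, so q_4 = (-0.2342, -0.4295, -0.3370, 0.6560, -0.4656).
Qᵀb = (-0.3780, 2.1240, -1.3938, -4.1105).
Back-substitute: x_4 = -4.1105/0.8798 = -4.6722.
x_3 = (-1.3938 + 1.5076·(-4.6722))/3.7363 = -2.2583.
x_2 = (2.1240 − 5.0749·(-2.2583) + 2.3806·(-4.6722))/5.0107 = 0.4913.
x_1 = (-0.3780 + 0.9449·0.4913 − 1.5119·(-2.2583) + 4.1576·(-4.6722))/5.2915 = -3.0095.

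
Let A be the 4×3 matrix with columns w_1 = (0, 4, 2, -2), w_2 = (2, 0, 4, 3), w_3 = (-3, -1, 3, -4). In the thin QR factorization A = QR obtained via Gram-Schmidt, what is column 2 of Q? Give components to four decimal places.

w_1 = (0, 4, 2, -2); ‖w_1‖ = 4.8990, so q_1 = (0.0000, 0.8165, 0.4082, -0.4082).
q_1·w_2 = 0.0000·2 + 0.8165·0 + 0.4082·4 + (-0.4082)·3 = 0.4082.
u_2 = w_2 − 0.4082·q_1 = (2.0000, -0.3333, 3.8333, 3.1667).
‖u_2‖ = 5.3697, so q_2 = (0.3725, -0.0621, 0.7139, 0.5897).

q_2 = (0.3725, -0.0621, 0.7139, 0.5897)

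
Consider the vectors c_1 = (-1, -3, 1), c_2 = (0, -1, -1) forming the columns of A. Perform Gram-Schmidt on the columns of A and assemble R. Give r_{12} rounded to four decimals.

r_{12} = 0.6030

c_1 = (-1, -3, 1); ‖c_1‖ = 3.3166, so q_1 = (-0.3015, -0.9045, 0.3015).
r_{12} = q_1·c_2 = 0.6030.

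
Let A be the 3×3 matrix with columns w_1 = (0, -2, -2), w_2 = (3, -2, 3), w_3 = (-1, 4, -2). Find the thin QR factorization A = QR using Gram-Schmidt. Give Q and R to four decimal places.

Q = [[0.0000, 0.6470, 0.7625], [-0.7071, -0.5392, 0.4575], [-0.7071, 0.5392, -0.4575]], R = [[2.8284, -0.7071, -1.4142], [0.0000, 4.6368, -3.8820], [0.0000, 0.0000, 1.9825]]

q_1 = w_1/‖w_1‖ = (0, -2, -2)/2.8284 = (0.0000, -0.7071, -0.7071).
r_{12} = q_1·w_2 = -0.7071.
u_2 = w_2 + 0.7071·q_1 = (3.0000, -2.5000, 2.5000).
‖u_2‖ = 4.6368, so q_2 = (0.6470, -0.5392, 0.5392).
r_{13} = q_1·w_3 = -1.4142; r_{23} = q_2·w_3 = -3.8820.
u_3 = w_3 + 1.4142·q_1 + 3.8820·q_2 = (1.5116, 0.9070, -0.9070).
‖u_3‖ = 1.9825, so q_3 = (0.7625, 0.4575, -0.4575).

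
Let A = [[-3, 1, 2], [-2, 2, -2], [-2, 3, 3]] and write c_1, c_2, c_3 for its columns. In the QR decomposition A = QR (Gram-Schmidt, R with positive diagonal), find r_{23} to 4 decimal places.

q_1 = c_1/‖c_1‖ = (-3, -2, -2)/4.1231 = (-0.7276, -0.4851, -0.4851).
r_{12} = q_1·c_2 = -3.1530.
u_2 = c_2 + 3.1530·q_1 = (-1.2941, 0.4706, 1.4706).
‖u_2‖ = 2.0147, so q_2 = (-0.6424, 0.2336, 0.7299).
r_{23} = q_2·c_3 = 0.4380.

r_{23} = 0.4380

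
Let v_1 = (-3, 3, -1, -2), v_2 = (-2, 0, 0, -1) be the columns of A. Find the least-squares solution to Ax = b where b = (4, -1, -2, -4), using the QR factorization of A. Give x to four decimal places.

x = (0.1373, -1.0196)

v_1 = (-3, 3, -1, -2); ‖v_1‖ = 4.7958, so q_1 = (-0.6255, 0.6255, -0.2085, -0.4170).
q_1·v_2 = (-0.6255)·(-2) + 0.6255·0 + (-0.2085)·0 + (-0.4170)·(-1) = 1.6681.
u_2 = v_2 − 1.6681·q_1 = (-0.9565, -1.0435, 0.3478, -0.3043).
‖u_2‖ = 1.4891, so q_2 = (-0.6424, -0.7007, 0.2336, -0.2044).
Qᵀb = (-1.0426, -1.5183).
Back-substitute: x_2 = -1.5183/1.4891 = -1.0196.
x_1 = (-1.0426 − 1.6681·(-1.0196))/4.7958 = 0.1373.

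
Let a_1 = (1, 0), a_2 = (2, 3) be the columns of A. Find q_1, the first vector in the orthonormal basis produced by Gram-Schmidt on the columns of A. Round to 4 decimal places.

q_1 = (1.0000, 0.0000)

a_1 = (1, 0); ‖a_1‖ = 1.0000, so q_1 = (1.0000, 0.0000).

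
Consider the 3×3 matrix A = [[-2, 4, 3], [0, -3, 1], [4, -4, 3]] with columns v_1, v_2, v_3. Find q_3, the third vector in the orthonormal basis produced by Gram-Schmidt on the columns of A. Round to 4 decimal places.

q_3 = (0.7682, 0.5121, 0.3841)

v_1 = (-2, 0, 4); ‖v_1‖ = 4.4721, so q_1 = (-0.4472, 0.0000, 0.8944).
q_1·v_2 = (-0.4472)·4 + 0.0000·(-3) + 0.8944·(-4) = -5.3666.
u_2 = v_2 + 5.3666·q_1 = (1.6000, -3.0000, 0.8000).
‖u_2‖ = 3.4928, so q_2 = (0.4581, -0.8589, 0.2290).
q_1·v_3 = (-0.4472)·3 + 0.0000·1 + 0.8944·3 = 1.3416; q_2·v_3 = 0.4581·3 + (-0.8589)·1 + 0.2290·3 = 1.2025.
u_3 = v_3 − 1.3416·q_1 − 1.2025·q_2 = (3.0492, 2.0328, 1.5246).
‖u_3‖ = 3.9691, so q_3 = (0.7682, 0.5121, 0.3841).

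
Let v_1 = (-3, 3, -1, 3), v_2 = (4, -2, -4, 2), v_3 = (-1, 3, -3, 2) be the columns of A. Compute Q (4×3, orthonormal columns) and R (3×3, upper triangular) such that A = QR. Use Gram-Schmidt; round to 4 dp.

Q = [[-0.5669, 0.5118, 0.1350], [0.5669, -0.1861, 0.6011], [-0.1890, -0.6979, -0.4785], [0.5669, 0.4652, -0.6257]], R = [[5.2915, -1.5119, 3.9686], [0.0000, 6.1412, 1.9540], [0.0000, 0.0000, 1.8525]]

e_1 = v_1/‖v_1‖ = (-3, 3, -1, 3)/5.2915 = (-0.5669, 0.5669, -0.1890, 0.5669).
r_{12} = e_1·v_2 = -1.5119.
u_2 = v_2 + 1.5119·e_1 = (3.1429, -1.1429, -4.2857, 2.8571).
‖u_2‖ = 6.1412, so e_2 = (0.5118, -0.1861, -0.6979, 0.4652).
r_{13} = e_1·v_3 = 3.9686; r_{23} = e_2·v_3 = 1.9540.
u_3 = v_3 − 3.9686·e_1 − 1.9540·e_2 = (0.2500, 1.1136, -0.8864, -1.1591).
‖u_3‖ = 1.8525, so e_3 = (0.1350, 0.6011, -0.4785, -0.6257).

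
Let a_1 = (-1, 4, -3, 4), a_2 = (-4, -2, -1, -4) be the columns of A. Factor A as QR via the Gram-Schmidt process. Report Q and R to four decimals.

Q = [[-0.1543, -0.8026], [0.6172, -0.0694], [-0.4629, -0.4035], [0.6172, -0.4338]], R = [[6.4807, -2.6232], [0.0000, 5.4881]]

q_1 = a_1/‖a_1‖ = (-1, 4, -3, 4)/6.4807 = (-0.1543, 0.6172, -0.4629, 0.6172).
r_{12} = q_1·a_2 = -2.6232.
u_2 = a_2 + 2.6232·q_1 = (-4.4048, -0.3810, -2.2143, -2.3810).
‖u_2‖ = 5.4881, so q_2 = (-0.8026, -0.0694, -0.4035, -0.4338).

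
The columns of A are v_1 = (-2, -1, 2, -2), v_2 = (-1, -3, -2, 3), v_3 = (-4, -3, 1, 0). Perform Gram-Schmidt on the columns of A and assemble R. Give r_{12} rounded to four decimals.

v_1 = (-2, -1, 2, -2); ‖v_1‖ = 3.6056, so q_1 = (-0.5547, -0.2774, 0.5547, -0.5547).
r_{12} = q_1·v_2 = -1.3868.

r_{12} = -1.3868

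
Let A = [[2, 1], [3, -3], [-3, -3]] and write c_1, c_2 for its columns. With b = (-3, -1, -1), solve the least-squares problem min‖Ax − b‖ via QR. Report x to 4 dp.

c_1 = (2, 3, -3); ‖c_1‖ = 4.6904, so e_1 = (0.4264, 0.6396, -0.6396).
e_1·c_2 = 0.4264·1 + 0.6396·(-3) + (-0.6396)·(-3) = 0.4264.
u_2 = c_2 − 0.4264·e_1 = (0.8182, -3.2727, -2.7273).
‖u_2‖ = 4.3380, so e_2 = (0.1886, -0.7544, -0.6287).
Qᵀb = (-1.2792, 0.8173).
Back-substitute: x_2 = 0.8173/4.3380 = 0.1884.
x_1 = (-1.2792 − 0.4264·0.1884)/4.6904 = -0.2899.

x = (-0.2899, 0.1884)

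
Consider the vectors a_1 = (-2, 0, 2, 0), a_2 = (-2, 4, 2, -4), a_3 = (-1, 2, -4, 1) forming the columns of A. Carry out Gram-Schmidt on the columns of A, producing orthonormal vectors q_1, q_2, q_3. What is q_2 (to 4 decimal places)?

q_1 = a_1/‖a_1‖ = (-2, 0, 2, 0)/2.8284 = (-0.7071, 0.0000, 0.7071, 0.0000).
r_{12} = q_1·a_2 = 2.8284.
u_2 = a_2 − 2.8284·q_1 = (0.0000, 4.0000, 0.0000, -4.0000).
‖u_2‖ = 5.6569, so q_2 = (0.0000, 0.7071, 0.0000, -0.7071).

q_2 = (0.0000, 0.7071, 0.0000, -0.7071)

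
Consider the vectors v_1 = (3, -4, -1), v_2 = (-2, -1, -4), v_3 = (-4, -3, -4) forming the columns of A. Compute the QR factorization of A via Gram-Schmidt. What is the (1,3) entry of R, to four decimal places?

r_{13} = 0.7845

q_1 = v_1/‖v_1‖ = (3, -4, -1)/5.0990 = (0.5883, -0.7845, -0.1961).
r_{13} = q_1·v_3 = 0.7845.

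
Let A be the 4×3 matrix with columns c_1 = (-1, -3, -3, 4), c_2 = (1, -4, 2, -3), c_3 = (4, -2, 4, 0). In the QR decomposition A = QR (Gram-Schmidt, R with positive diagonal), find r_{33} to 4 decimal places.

c_1 = (-1, -3, -3, 4); ‖c_1‖ = 5.9161, so q_1 = (-0.1690, -0.5071, -0.5071, 0.6761).
q_1·c_2 = (-0.1690)·1 + (-0.5071)·(-4) + (-0.5071)·2 + 0.6761·(-3) = -1.1832.
u_2 = c_2 + 1.1832·q_1 = (0.8000, -4.6000, 1.4000, -2.2000).
‖u_2‖ = 5.3479, so q_2 = (0.1496, -0.8602, 0.2618, -0.4114).
q_1·c_3 = (-0.1690)·4 + (-0.5071)·(-2) + (-0.5071)·4 + 0.6761·0 = -1.6903; q_2·c_3 = 0.1496·4 + (-0.8602)·(-2) + 0.2618·4 + (-0.4114)·0 = 3.3658.
u_3 = c_3 + 1.6903·q_1 − 3.3658·q_2 = (3.2108, 0.0380, 2.2617, 2.5275).
r_{33} = ‖u_3‖ = 4.6706.

r_{33} = 4.6706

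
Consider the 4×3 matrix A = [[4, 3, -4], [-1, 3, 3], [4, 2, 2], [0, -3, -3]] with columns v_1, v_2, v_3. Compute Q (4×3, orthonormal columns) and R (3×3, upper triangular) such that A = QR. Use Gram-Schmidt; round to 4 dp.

Q = [[0.6963, 0.1992, -0.6895], [-0.1741, 0.7453, 0.0395], [0.6963, -0.0129, 0.6994], [0.0000, -0.6361, -0.1837]], R = [[5.7446, 2.9593, -1.9149], [0.0000, 4.7162, 3.3219], [0.0000, 0.0000, 4.8268]]

q_1 = v_1/‖v_1‖ = (4, -1, 4, 0)/5.7446 = (0.6963, -0.1741, 0.6963, 0.0000).
r_{12} = q_1·v_2 = 2.9593.
u_2 = v_2 − 2.9593·q_1 = (0.9394, 3.5152, -0.0606, -3.0000).
‖u_2‖ = 4.7162, so q_2 = (0.1992, 0.7453, -0.0129, -0.6361).
r_{13} = q_1·v_3 = -1.9149; r_{23} = q_2·v_3 = 3.3219.
u_3 = v_3 + 1.9149·q_1 − 3.3219·q_2 = (-3.3283, 0.1907, 3.3760, -0.8869).
‖u_3‖ = 4.8268, so q_3 = (-0.6895, 0.0395, 0.6994, -0.1837).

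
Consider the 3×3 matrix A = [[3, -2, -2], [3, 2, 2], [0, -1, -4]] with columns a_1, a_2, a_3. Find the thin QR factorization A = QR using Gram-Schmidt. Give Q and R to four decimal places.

a_1 = (3, 3, 0); ‖a_1‖ = 4.2426, so q_1 = (0.7071, 0.7071, 0.0000).
q_1·a_2 = 0.7071·(-2) + 0.7071·2 + 0.0000·(-1) = 0.0000.
u_2 = a_2 + 0.0000·q_1 = (-2.0000, 2.0000, -1.0000).
‖u_2‖ = 3.0000, so q_2 = (-0.6667, 0.6667, -0.3333).
q_1·a_3 = 0.7071·(-2) + 0.7071·2 + 0.0000·(-4) = 0.0000; q_2·a_3 = (-0.6667)·(-2) + 0.6667·2 + (-0.3333)·(-4) = 4.0000.
u_3 = a_3 + 0.0000·q_1 − 4.0000·q_2 = (0.6667, -0.6667, -2.6667).
‖u_3‖ = 2.8284, so q_3 = (0.2357, -0.2357, -0.9428).

Q = [[0.7071, -0.6667, 0.2357], [0.7071, 0.6667, -0.2357], [0.0000, -0.3333, -0.9428]], R = [[4.2426, 0.0000, 0.0000], [0.0000, 3.0000, 4.0000], [0.0000, 0.0000, 2.8284]]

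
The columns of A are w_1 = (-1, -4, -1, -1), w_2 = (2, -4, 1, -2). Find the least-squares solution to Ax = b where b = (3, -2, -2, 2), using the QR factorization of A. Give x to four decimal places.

e_1 = w_1/‖w_1‖ = (-1, -4, -1, -1)/4.3589 = (-0.2294, -0.9177, -0.2294, -0.2294).
r_{12} = e_1·w_2 = 3.4412.
u_2 = w_2 − 3.4412·e_1 = (2.7895, -0.8421, 1.7895, -1.2105).
‖u_2‖ = 3.6274, so e_2 = (0.7690, -0.2322, 0.4933, -0.3337).
Qᵀb = (1.1471, 1.1172).
Back-substitute: x_2 = 1.1172/3.6274 = 0.3080.
x_1 = (1.1471 − 3.4412·0.3080)/4.3589 = 0.0200.

x = (0.0200, 0.3080)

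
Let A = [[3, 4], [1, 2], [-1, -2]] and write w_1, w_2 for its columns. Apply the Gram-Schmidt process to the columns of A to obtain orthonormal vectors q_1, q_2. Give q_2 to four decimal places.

w_1 = (3, 1, -1); ‖w_1‖ = 3.3166, so q_1 = (0.9045, 0.3015, -0.3015).
q_1·w_2 = 0.9045·4 + 0.3015·2 + (-0.3015)·(-2) = 4.8242.
u_2 = w_2 − 4.8242·q_1 = (-0.3636, 0.5455, -0.5455).
‖u_2‖ = 0.8528, so q_2 = (-0.4264, 0.6396, -0.6396).

q_2 = (-0.4264, 0.6396, -0.6396)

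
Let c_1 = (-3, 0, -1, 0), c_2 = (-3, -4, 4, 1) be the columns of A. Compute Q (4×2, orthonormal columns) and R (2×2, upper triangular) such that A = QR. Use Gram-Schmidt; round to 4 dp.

q_1 = c_1/‖c_1‖ = (-3, 0, -1, 0)/3.1623 = (-0.9487, 0.0000, -0.3162, 0.0000).
r_{12} = q_1·c_2 = 1.5811.
u_2 = c_2 − 1.5811·q_1 = (-1.5000, -4.0000, 4.5000, 1.0000).
‖u_2‖ = 6.2849, so q_2 = (-0.2387, -0.6364, 0.7160, 0.1591).

Q = [[-0.9487, -0.2387], [0.0000, -0.6364], [-0.3162, 0.7160], [0.0000, 0.1591]], R = [[3.1623, 1.5811], [0.0000, 6.2849]]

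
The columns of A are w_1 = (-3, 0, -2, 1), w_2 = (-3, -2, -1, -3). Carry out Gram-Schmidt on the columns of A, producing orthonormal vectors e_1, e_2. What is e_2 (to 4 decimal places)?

e_2 = (-0.2995, -0.4659, 0.0333, -0.8319)

e_1 = w_1/‖w_1‖ = (-3, 0, -2, 1)/3.7417 = (-0.8018, 0.0000, -0.5345, 0.2673).
r_{12} = e_1·w_2 = 2.1381.
u_2 = w_2 − 2.1381·e_1 = (-1.2857, -2.0000, 0.1429, -3.5714).
‖u_2‖ = 4.2929, so e_2 = (-0.2995, -0.4659, 0.0333, -0.8319).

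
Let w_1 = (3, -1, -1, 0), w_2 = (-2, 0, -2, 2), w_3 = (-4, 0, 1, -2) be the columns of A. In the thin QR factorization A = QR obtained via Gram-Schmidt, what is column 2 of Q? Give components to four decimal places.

q_2 = (-0.2799, -0.1120, -0.7279, 0.6159)

w_1 = (3, -1, -1, 0); ‖w_1‖ = 3.3166, so q_1 = (0.9045, -0.3015, -0.3015, 0.0000).
q_1·w_2 = 0.9045·(-2) + (-0.3015)·0 + (-0.3015)·(-2) + 0.0000·2 = -1.2060.
u_2 = w_2 + 1.2060·q_1 = (-0.9091, -0.3636, -2.3636, 2.0000).
‖u_2‖ = 3.2474, so q_2 = (-0.2799, -0.1120, -0.7279, 0.6159).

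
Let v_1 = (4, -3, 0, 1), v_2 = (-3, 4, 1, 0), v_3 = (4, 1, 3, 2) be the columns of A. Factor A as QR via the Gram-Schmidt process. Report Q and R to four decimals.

Q = [[0.7845, 0.3530, 0.1000], [-0.5883, 0.6276, -0.1000], [0.0000, 0.5099, 0.7000], [0.1961, 0.4707, -0.7000]], R = [[5.0990, -4.7068, 2.9417], [0.0000, 1.9612, 4.5107], [0.0000, 0.0000, 1.0000]]

v_1 = (4, -3, 0, 1); ‖v_1‖ = 5.0990, so e_1 = (0.7845, -0.5883, 0.0000, 0.1961).
e_1·v_2 = 0.7845·(-3) + (-0.5883)·4 + 0.0000·1 + 0.1961·0 = -4.7068.
u_2 = v_2 + 4.7068·e_1 = (0.6923, 1.2308, 1.0000, 0.9231).
‖u_2‖ = 1.9612, so e_2 = (0.3530, 0.6276, 0.5099, 0.4707).
e_1·v_3 = 0.7845·4 + (-0.5883)·1 + 0.0000·3 + 0.1961·2 = 2.9417; e_2·v_3 = 0.3530·4 + 0.6276·1 + 0.5099·3 + 0.4707·2 = 4.5107.
u_3 = v_3 − 2.9417·e_1 − 4.5107·e_2 = (0.1000, -0.1000, 0.7000, -0.7000).
‖u_3‖ = 1.0000, so e_3 = (0.1000, -0.1000, 0.7000, -0.7000).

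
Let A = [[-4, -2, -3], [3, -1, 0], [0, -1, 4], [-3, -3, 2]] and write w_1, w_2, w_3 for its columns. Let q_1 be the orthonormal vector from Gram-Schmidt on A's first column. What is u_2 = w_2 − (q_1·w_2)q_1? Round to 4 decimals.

w_1 = (-4, 3, 0, -3); ‖w_1‖ = 5.8310, so q_1 = (-0.6860, 0.5145, 0.0000, -0.5145).
q_1·w_2 = (-0.6860)·(-2) + 0.5145·(-1) + 0.0000·(-1) + (-0.5145)·(-3) = 2.4010.
u_2 = w_2 − 2.4010·q_1 = (-0.3529, -2.2353, -1.0000, -1.7647).

u_2 = (-0.3529, -2.2353, -1.0000, -1.7647)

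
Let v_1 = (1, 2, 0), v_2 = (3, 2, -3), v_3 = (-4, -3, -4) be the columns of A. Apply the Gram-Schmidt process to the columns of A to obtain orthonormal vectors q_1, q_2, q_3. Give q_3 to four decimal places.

v_1 = (1, 2, 0); ‖v_1‖ = 2.2361, so q_1 = (0.4472, 0.8944, 0.0000).
q_1·v_2 = 0.4472·3 + 0.8944·2 + 0.0000·(-3) = 3.1305.
u_2 = v_2 − 3.1305·q_1 = (1.6000, -0.8000, -3.0000).
‖u_2‖ = 3.4928, so q_2 = (0.4581, -0.2290, -0.8589).
q_1·v_3 = 0.4472·(-4) + 0.8944·(-3) + 0.0000·(-4) = -4.4721; q_2·v_3 = 0.4581·(-4) + (-0.2290)·(-3) + (-0.8589)·(-4) = 2.2904.
u_3 = v_3 + 4.4721·q_1 − 2.2904·q_2 = (-3.0492, 1.5246, -2.0328).
‖u_3‖ = 3.9691, so q_3 = (-0.7682, 0.3841, -0.5121).

q_3 = (-0.7682, 0.3841, -0.5121)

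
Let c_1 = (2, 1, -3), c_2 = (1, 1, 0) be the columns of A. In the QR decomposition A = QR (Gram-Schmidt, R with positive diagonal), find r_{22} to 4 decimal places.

r_{22} = 1.1650

c_1 = (2, 1, -3); ‖c_1‖ = 3.7417, so e_1 = (0.5345, 0.2673, -0.8018).
e_1·c_2 = 0.5345·1 + 0.2673·1 + (-0.8018)·0 = 0.8018.
u_2 = c_2 − 0.8018·e_1 = (0.5714, 0.7857, 0.6429).
r_{22} = ‖u_2‖ = 1.1650.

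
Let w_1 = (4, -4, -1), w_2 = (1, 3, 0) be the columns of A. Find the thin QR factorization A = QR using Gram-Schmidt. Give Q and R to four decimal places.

Q = [[0.6963, 0.6938], [-0.6963, 0.7151], [-0.1741, -0.0854]], R = [[5.7446, -1.3926], [0.0000, 2.8391]]

w_1 = (4, -4, -1); ‖w_1‖ = 5.7446, so e_1 = (0.6963, -0.6963, -0.1741).
e_1·w_2 = 0.6963·1 + (-0.6963)·3 + (-0.1741)·0 = -1.3926.
u_2 = w_2 + 1.3926·e_1 = (1.9697, 2.0303, -0.2424).
‖u_2‖ = 2.8391, so e_2 = (0.6938, 0.7151, -0.0854).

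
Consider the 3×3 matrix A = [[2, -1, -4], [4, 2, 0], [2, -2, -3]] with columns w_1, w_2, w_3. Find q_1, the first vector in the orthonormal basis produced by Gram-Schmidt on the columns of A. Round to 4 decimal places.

q_1 = (0.4082, 0.8165, 0.4082)

w_1 = (2, 4, 2); ‖w_1‖ = 4.8990, so q_1 = (0.4082, 0.8165, 0.4082).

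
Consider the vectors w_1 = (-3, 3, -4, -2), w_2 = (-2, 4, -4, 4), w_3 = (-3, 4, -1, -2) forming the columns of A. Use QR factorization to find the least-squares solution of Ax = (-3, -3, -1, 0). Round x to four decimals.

w_1 = (-3, 3, -4, -2); ‖w_1‖ = 6.1644, so q_1 = (-0.4867, 0.4867, -0.6489, -0.3244).
q_1·w_2 = (-0.4867)·(-2) + 0.4867·4 + (-0.6489)·(-4) + (-0.3244)·4 = 4.2178.
u_2 = w_2 − 4.2178·q_1 = (0.0526, 1.9474, -1.2632, 5.3684).
‖u_2‖ = 5.8490, so q_2 = (0.0090, 0.3329, -0.2160, 0.9178).
q_1·w_3 = (-0.4867)·(-3) + 0.4867·4 + (-0.6489)·(-1) + (-0.3244)·(-2) = 4.7044; q_2·w_3 = 0.0090·(-3) + 0.3329·4 + (-0.2160)·(-1) + 0.9178·(-2) = -0.3149.
u_3 = w_3 − 4.7044·q_1 + 0.3149·q_2 = (-0.7077, 1.8154, 1.9846, -0.1846).
‖u_3‖ = 2.7873, so q_3 = (-0.2539, 0.6513, 0.7120, -0.0662).
Qᵀb = (0.6489, -0.8099, -1.9042).
Back-substitute: x_3 = -1.9042/2.7873 = -0.6832.
x_2 = (-0.8099 + 0.3149·(-0.6832))/5.8490 = -0.1752.
x_1 = (0.6489 − 4.2178·(-0.1752) − 4.7044·(-0.6832))/6.1644 = 0.7465.

x = (0.7465, -0.1752, -0.6832)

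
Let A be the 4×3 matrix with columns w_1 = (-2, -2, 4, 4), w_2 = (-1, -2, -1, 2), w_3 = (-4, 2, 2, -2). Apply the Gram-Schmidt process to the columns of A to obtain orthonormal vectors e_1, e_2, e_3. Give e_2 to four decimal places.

e_2 = (-0.1826, -0.5477, -0.7303, 0.3651)

e_1 = w_1/‖w_1‖ = (-2, -2, 4, 4)/6.3246 = (-0.3162, -0.3162, 0.6325, 0.6325).
r_{12} = e_1·w_2 = 1.5811.
u_2 = w_2 − 1.5811·e_1 = (-0.5000, -1.5000, -2.0000, 1.0000).
‖u_2‖ = 2.7386, so e_2 = (-0.1826, -0.5477, -0.7303, 0.3651).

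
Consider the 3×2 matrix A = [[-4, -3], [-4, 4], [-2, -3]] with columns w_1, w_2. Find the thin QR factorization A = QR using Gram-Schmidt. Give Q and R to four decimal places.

w_1 = (-4, -4, -2); ‖w_1‖ = 6.0000, so q_1 = (-0.6667, -0.6667, -0.3333).
q_1·w_2 = (-0.6667)·(-3) + (-0.6667)·4 + (-0.3333)·(-3) = 0.3333.
u_2 = w_2 − 0.3333·q_1 = (-2.7778, 4.2222, -2.8889).
‖u_2‖ = 5.8214, so q_2 = (-0.4772, 0.7253, -0.4963).

Q = [[-0.6667, -0.4772], [-0.6667, 0.7253], [-0.3333, -0.4963]], R = [[6.0000, 0.3333], [0.0000, 5.8214]]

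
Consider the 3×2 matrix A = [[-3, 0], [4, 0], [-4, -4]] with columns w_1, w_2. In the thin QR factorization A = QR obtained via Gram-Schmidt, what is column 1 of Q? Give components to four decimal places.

q_1 = (-0.4685, 0.6247, -0.6247)

w_1 = (-3, 4, -4); ‖w_1‖ = 6.4031, so q_1 = (-0.4685, 0.6247, -0.6247).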